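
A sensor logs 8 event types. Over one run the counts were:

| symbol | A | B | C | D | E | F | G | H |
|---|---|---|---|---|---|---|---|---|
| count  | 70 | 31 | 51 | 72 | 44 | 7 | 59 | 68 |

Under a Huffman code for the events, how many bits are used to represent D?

2

Huffman merges, smallest pair first:
F(7) + B(31) → 38
38 + E(44) → 82
C(51) + G(59) → 110
H(68) + A(70) → 138
D(72) + 82 → 154
110 + 138 → 248
154 + 248 → 402
D's leaf is at depth 2, giving a 2-bit codeword.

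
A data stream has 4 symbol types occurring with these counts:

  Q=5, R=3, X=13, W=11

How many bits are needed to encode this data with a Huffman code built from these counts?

59

Build the Huffman tree bottom-up:
merge R(3) and Q(5): 8
merge 8 and W(11): 19
merge X(13) and 19: 32
The encoded length is the sum of every internal node's weight: 8 + 19 + 32 = 59 bits.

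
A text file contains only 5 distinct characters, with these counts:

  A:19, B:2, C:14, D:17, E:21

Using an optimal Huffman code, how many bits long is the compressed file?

Build the Huffman tree bottom-up:
merge B(2) and C(14): 16
merge 16 and D(17): 33
merge A(19) and E(21): 40
merge 33 and 40: 73
The encoded length is the sum of every internal node's weight: 16 + 33 + 40 + 73 = 162 bits.

162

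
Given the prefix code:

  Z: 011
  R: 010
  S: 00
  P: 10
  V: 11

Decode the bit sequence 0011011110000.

SVZVSS

Read left to right; each codeword is recognised as soon as it completes (prefix code):
  00→S | 11→V | 011→Z | 11→V | 00→S | 00→S
Decoded message: SVZVSS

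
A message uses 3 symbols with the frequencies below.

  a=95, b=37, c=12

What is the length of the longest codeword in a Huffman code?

2

Merge the two lowest-weight nodes at each step:
c(12) + b(37) → 49
49 + a(95) → 144
Maximum depth reached is 2.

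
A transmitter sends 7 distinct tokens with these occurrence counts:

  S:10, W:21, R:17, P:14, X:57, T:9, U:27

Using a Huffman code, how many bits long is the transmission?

Greedily combine the two least-frequent nodes:
T(9) + S(10) → 19
P(14) + R(17) → 31
19 + W(21) → 40
U(27) + 31 → 58
40 + X(57) → 97
58 + 97 → 155
The encoded length is the sum of every internal node's weight: 19 + 31 + 40 + 58 + 97 + 155 = 400 bits.

400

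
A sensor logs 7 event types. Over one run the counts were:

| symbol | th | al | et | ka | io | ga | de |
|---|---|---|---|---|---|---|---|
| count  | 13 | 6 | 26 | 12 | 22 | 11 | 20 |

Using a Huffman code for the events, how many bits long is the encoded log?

Greedily combine the two least-frequent nodes:
al(6) + ga(11) → 17
ka(12) + th(13) → 25
17 + de(20) → 37
io(22) + 25 → 47
et(26) + 37 → 63
47 + 63 → 110
Total encoded bits = sum of merged weights = 17 + 25 + 37 + 47 + 63 + 110 = 299.

299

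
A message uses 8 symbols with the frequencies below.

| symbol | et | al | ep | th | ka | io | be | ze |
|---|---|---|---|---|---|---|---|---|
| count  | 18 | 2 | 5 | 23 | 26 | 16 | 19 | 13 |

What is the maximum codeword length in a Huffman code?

5

Merge the two lowest-weight nodes at each step:
combine al(2), ep(5) → 7
combine 7, ze(13) → 20
combine io(16), et(18) → 34
combine be(19), 20 → 39
combine th(23), ka(26) → 49
combine 34, 39 → 73
combine 49, 73 → 122
Maximum depth reached is 5.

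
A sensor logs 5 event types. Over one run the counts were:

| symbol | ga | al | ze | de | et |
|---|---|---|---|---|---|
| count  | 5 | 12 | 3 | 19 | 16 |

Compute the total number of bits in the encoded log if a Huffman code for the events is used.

Build the Huffman tree bottom-up:
ze(3) + ga(5) → 8
8 + al(12) → 20
et(16) + de(19) → 35
20 + 35 → 55
The encoded length is the sum of every internal node's weight: 8 + 20 + 35 + 55 = 118 bits.

118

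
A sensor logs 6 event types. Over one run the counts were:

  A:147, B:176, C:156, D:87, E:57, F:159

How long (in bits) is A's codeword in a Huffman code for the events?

3

Repeatedly merge the two smallest:
E(57) + D(87) → 144
144 + A(147) → 291
C(156) + F(159) → 315
B(176) + 291 → 467
315 + 467 → 782
The subtree containing A is merged 3 times, so code length = 3.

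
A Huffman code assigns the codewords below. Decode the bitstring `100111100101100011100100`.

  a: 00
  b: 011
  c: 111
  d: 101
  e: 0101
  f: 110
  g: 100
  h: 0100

Read left to right; each codeword is recognised as soon as it completes (prefix code):
  100→g | 111→c | 100→g | 101→d | 100→g | 011→b | 100→g | 100→g
Decoded message: gcgdgbgg

gcgdgbgg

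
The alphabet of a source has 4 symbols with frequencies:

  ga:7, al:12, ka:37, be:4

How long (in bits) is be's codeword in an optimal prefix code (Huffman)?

Huffman merges, smallest pair first:
be(4) + ga(7) → 11
11 + al(12) → 23
23 + ka(37) → 60
The subtree containing be is merged 3 times, so code length = 3.

3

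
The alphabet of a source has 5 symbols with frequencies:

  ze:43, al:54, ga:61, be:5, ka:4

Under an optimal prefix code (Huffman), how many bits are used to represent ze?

3

Build the tree from the bottom:
merge ka(4) and be(5): 9
merge 9 and ze(43): 52
merge 52 and al(54): 106
merge ga(61) and 106: 167
ze's leaf is at depth 3, giving a 3-bit codeword.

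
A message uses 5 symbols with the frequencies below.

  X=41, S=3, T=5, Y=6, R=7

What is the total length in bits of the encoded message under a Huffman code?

Merge the two smallest weights repeatedly:
merge S(3) and T(5): 8
merge Y(6) and R(7): 13
merge 8 and 13: 21
merge 21 and X(41): 62
The encoded length is the sum of every internal node's weight: 8 + 13 + 21 + 62 = 104 bits.

104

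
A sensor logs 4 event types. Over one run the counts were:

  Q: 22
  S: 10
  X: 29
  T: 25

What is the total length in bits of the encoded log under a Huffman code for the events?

172

Greedily combine the two least-frequent nodes:
combine S(10), Q(22) → 32
combine T(25), X(29) → 54
combine 32, 54 → 86
Each symbol's bit-cost is frequency × depth; summing gives 172 bits (equivalently 32 + 54 + 86).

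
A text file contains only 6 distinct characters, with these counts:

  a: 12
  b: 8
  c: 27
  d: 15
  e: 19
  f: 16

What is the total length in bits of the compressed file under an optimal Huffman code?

Merge the two smallest weights repeatedly:
b(8) + a(12) → 20
d(15) + f(16) → 31
e(19) + 20 → 39
c(27) + 31 → 58
39 + 58 → 97
Total encoded bits = sum of merged weights = 20 + 31 + 39 + 58 + 97 = 245.

245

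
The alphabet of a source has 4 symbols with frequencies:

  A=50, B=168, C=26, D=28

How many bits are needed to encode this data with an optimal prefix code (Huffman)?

430

Merge the two smallest weights repeatedly:
combine C(26), D(28) → 54
combine A(50), 54 → 104
combine 104, B(168) → 272
The encoded length is the sum of every internal node's weight: 54 + 104 + 272 = 430 bits.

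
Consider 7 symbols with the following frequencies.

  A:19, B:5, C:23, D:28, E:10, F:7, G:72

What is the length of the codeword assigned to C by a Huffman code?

Build the tree from the bottom:
merge B(5) and F(7): 12
merge E(10) and 12: 22
merge A(19) and 22: 41
merge C(23) and D(28): 51
merge 41 and 51: 92
merge G(72) and 92: 164
The subtree containing C is merged 3 times, so code length = 3.

3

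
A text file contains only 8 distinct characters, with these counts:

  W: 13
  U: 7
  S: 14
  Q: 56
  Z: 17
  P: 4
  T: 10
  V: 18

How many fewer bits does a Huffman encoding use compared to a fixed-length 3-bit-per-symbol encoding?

Fixed-length: 3 bits × 139 symbols = 417 bits.
Huffman merges:
merge P(4) and U(7): 11
merge T(10) and 11: 21
merge W(13) and S(14): 27
merge Z(17) and V(18): 35
merge 21 and 27: 48
merge 35 and 48: 83
merge Q(56) and 83: 139
Huffman total = 11 + 21 + 27 + 35 + 48 + 83 + 139 = 364 bits.
Saving = 417 − 364 = 53 bits.

53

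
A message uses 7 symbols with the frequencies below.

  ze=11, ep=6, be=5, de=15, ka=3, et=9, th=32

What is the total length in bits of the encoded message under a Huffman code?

Merge the two smallest weights repeatedly:
ka(3) + be(5) → 8
ep(6) + 8 → 14
et(9) + ze(11) → 20
14 + de(15) → 29
20 + 29 → 49
th(32) + 49 → 81
The encoded length is the sum of every internal node's weight: 8 + 14 + 20 + 29 + 49 + 81 = 201 bits.

201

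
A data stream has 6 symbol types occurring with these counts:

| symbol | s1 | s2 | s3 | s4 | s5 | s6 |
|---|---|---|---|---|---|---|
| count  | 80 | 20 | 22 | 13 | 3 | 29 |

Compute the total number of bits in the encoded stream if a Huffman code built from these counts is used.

Greedily combine the two least-frequent nodes:
combine s5(3), s4(13) → 16
combine 16, s2(20) → 36
combine s3(22), s6(29) → 51
combine 36, 51 → 87
combine s1(80), 87 → 167
Total encoded bits = sum of merged weights = 16 + 36 + 51 + 87 + 167 = 357.

357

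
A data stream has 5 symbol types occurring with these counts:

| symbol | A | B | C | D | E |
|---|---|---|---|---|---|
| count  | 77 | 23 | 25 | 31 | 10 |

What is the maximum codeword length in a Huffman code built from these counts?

Merge the two lowest-weight nodes at each step:
E(10) + B(23) → 33
C(25) + D(31) → 56
33 + 56 → 89
A(77) + 89 → 166
The rarest symbols sit at the bottom; the longest codeword is 3 bits.

3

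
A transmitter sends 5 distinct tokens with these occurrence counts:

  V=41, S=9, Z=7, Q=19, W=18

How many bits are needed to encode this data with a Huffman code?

Greedily combine the two least-frequent nodes:
Z(7) + S(9) → 16
16 + W(18) → 34
Q(19) + 34 → 53
V(41) + 53 → 94
The encoded length is the sum of every internal node's weight: 16 + 34 + 53 + 94 = 197 bits.

197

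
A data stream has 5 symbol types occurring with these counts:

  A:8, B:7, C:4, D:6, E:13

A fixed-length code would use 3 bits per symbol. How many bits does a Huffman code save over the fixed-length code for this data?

28

Fixed-length: 3 bits × 38 symbols = 114 bits.
Huffman merges:
C(4) + D(6) → 10
B(7) + A(8) → 15
10 + E(13) → 23
15 + 23 → 38
Huffman total = 10 + 15 + 23 + 38 = 86 bits.
Saving = 114 − 86 = 28 bits.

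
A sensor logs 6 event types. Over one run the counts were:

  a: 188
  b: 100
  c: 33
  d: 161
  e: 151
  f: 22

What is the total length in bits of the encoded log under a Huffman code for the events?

Merge the two smallest weights repeatedly:
combine f(22), c(33) → 55
combine 55, b(100) → 155
combine e(151), 155 → 306
combine d(161), a(188) → 349
combine 306, 349 → 655
The encoded length is the sum of every internal node's weight: 55 + 155 + 306 + 349 + 655 = 1520 bits.

1520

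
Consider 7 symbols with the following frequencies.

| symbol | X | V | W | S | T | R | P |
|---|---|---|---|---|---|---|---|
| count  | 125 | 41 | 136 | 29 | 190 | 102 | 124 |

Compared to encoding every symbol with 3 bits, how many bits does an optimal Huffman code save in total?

256

Fixed-length: 3 bits × 747 symbols = 2241 bits.
Huffman merges:
merge S(29) and V(41): 70
merge 70 and R(102): 172
merge P(124) and X(125): 249
merge W(136) and 172: 308
merge T(190) and 249: 439
merge 308 and 439: 747
Huffman total = 70 + 172 + 249 + 308 + 439 + 747 = 1985 bits.
Saving = 2241 − 1985 = 256 bits.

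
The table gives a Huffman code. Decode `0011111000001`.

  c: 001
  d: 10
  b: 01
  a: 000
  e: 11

Read left to right; each codeword is recognised as soon as it completes (prefix code):
  001→c | 11→e | 11→e | 000→a | 001→c
Decoded message: ceeac

ceeac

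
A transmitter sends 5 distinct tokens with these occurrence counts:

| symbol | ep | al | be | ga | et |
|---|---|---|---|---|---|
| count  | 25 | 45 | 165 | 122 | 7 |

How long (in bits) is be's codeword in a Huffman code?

1

Huffman merges, smallest pair first:
merge et(7) and ep(25): 32
merge 32 and al(45): 77
merge 77 and ga(122): 199
merge be(165) and 199: 364
be sits one level below the root: a 1-bit codeword.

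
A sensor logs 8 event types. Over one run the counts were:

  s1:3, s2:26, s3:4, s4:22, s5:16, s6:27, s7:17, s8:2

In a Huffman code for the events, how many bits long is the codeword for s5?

3

Build the tree from the bottom:
combine s8(2), s1(3) → 5
combine s3(4), 5 → 9
combine 9, s5(16) → 25
combine s7(17), s4(22) → 39
combine 25, s2(26) → 51
combine s6(27), 39 → 66
combine 51, 66 → 117
s5's leaf is at depth 3, giving a 3-bit codeword.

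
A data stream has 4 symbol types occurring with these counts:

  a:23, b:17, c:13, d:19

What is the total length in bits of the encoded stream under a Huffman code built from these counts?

144

Greedily combine the two least-frequent nodes:
combine c(13), b(17) → 30
combine d(19), a(23) → 42
combine 30, 42 → 72
Each symbol's bit-cost is frequency × depth; summing gives 144 bits (equivalently 30 + 42 + 72).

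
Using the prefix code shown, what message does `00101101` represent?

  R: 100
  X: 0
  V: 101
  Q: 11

XXVV

Read left to right; each codeword is recognised as soon as it completes (prefix code):
  0→X | 0→X | 101→V | 101→V
Decoded message: XXVV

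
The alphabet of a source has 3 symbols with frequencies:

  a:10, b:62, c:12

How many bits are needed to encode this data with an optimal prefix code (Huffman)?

106

Greedily combine the two least-frequent nodes:
combine a(10), c(12) → 22
combine 22, b(62) → 84
The encoded length is the sum of every internal node's weight: 22 + 84 = 106 bits.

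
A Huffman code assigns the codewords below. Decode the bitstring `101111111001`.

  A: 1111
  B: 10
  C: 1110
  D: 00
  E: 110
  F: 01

Read left to right; each codeword is recognised as soon as it completes (prefix code):
  10→B | 1111→A | 1110→C | 01→F
Decoded message: BACF

BACF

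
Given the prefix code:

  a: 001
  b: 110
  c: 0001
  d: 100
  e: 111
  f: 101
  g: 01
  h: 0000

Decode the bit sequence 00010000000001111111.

Read left to right; each codeword is recognised as soon as it completes (prefix code):
  0001→c | 0000→h | 0000→h | 01→g | 111→e | 111→e
Decoded message: chhgee

chhgee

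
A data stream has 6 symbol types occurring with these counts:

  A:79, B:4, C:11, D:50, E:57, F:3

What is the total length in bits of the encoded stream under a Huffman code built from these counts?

422

Build the Huffman tree bottom-up:
merge F(3) and B(4): 7
merge 7 and C(11): 18
merge 18 and D(50): 68
merge E(57) and 68: 125
merge A(79) and 125: 204
Total encoded bits = sum of merged weights = 7 + 18 + 68 + 125 + 204 = 422.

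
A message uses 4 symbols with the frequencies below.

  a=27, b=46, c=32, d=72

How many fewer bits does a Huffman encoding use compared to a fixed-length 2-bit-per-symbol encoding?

13

Fixed-length: 2 bits × 177 symbols = 354 bits.
Huffman merges:
a(27) + c(32) → 59
b(46) + 59 → 105
d(72) + 105 → 177
Huffman total = 59 + 105 + 177 = 341 bits.
Saving = 354 − 341 = 13 bits.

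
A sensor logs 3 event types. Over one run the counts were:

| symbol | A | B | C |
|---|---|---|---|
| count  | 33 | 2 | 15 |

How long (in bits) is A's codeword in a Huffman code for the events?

Repeatedly merge the two smallest:
B(2) + C(15) → 17
17 + A(33) → 50
A sits one level below the root: a 1-bit codeword.

1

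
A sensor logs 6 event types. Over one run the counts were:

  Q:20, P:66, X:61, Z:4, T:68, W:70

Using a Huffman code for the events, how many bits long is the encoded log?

687

Build the Huffman tree bottom-up:
merge Z(4) and Q(20): 24
merge 24 and X(61): 85
merge P(66) and T(68): 134
merge W(70) and 85: 155
merge 134 and 155: 289
The encoded length is the sum of every internal node's weight: 24 + 85 + 134 + 155 + 289 = 687 bits.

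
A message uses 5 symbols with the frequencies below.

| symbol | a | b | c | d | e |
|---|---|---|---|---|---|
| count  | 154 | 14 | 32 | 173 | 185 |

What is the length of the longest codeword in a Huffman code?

Merge the two lowest-weight nodes at each step:
merge b(14) and c(32): 46
merge 46 and a(154): 200
merge d(173) and e(185): 358
merge 200 and 358: 558
The rarest symbols sit at the bottom; the longest codeword is 3 bits.

3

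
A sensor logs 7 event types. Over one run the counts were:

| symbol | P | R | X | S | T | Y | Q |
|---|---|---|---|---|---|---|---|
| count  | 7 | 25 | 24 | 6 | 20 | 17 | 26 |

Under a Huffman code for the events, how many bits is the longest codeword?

Merge the two lowest-weight nodes at each step:
combine S(6), P(7) → 13
combine 13, Y(17) → 30
combine T(20), X(24) → 44
combine R(25), Q(26) → 51
combine 30, 44 → 74
combine 51, 74 → 125
Maximum depth reached is 4.

4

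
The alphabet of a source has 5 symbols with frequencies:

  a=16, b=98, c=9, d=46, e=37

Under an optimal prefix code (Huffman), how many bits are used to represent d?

Repeatedly merge the two smallest:
combine c(9), a(16) → 25
combine 25, e(37) → 62
combine d(46), 62 → 108
combine b(98), 108 → 206
d sits 2 levels below the root, so its codeword is 2 bits.

2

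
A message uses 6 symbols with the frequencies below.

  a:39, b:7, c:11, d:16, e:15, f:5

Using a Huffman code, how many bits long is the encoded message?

Greedily combine the two least-frequent nodes:
merge f(5) and b(7): 12
merge c(11) and 12: 23
merge e(15) and d(16): 31
merge 23 and 31: 54
merge a(39) and 54: 93
Each symbol's bit-cost is frequency × depth; summing gives 213 bits (equivalently 12 + 23 + 31 + 54 + 93).

213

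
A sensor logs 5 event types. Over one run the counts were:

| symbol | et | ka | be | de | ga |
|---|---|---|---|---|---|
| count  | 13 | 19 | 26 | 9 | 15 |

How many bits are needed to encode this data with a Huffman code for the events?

186

Merge the two smallest weights repeatedly:
merge de(9) and et(13): 22
merge ga(15) and ka(19): 34
merge 22 and be(26): 48
merge 34 and 48: 82
The encoded length is the sum of every internal node's weight: 22 + 34 + 48 + 82 = 186 bits.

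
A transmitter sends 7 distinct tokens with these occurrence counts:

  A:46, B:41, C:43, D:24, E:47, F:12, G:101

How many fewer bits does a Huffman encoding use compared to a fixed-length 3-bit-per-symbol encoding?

Fixed-length: 3 bits × 314 symbols = 942 bits.
Huffman merges:
F(12) + D(24) → 36
36 + B(41) → 77
C(43) + A(46) → 89
E(47) + 77 → 124
89 + G(101) → 190
124 + 190 → 314
Huffman total = 36 + 77 + 89 + 124 + 190 + 314 = 830 bits.
Saving = 942 − 830 = 112 bits.

112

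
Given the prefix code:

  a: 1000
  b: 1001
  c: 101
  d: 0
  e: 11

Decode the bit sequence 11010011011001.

edbcb

Read left to right; each codeword is recognised as soon as it completes (prefix code):
  11→e | 0→d | 1001→b | 101→c | 1001→b
Decoded message: edbcb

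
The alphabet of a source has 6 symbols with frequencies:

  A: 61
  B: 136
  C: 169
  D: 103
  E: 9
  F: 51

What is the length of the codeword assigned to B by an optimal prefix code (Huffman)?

Repeatedly merge the two smallest:
merge E(9) and F(51): 60
merge 60 and A(61): 121
merge D(103) and 121: 224
merge B(136) and C(169): 305
merge 224 and 305: 529
B's leaf is at depth 2, giving a 2-bit codeword.

2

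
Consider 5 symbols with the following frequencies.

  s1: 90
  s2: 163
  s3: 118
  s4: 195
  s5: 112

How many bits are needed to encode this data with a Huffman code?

1558

Greedily combine the two least-frequent nodes:
combine s1(90), s5(112) → 202
combine s3(118), s2(163) → 281
combine s4(195), 202 → 397
combine 281, 397 → 678
Total encoded bits = sum of merged weights = 202 + 281 + 397 + 678 = 1558.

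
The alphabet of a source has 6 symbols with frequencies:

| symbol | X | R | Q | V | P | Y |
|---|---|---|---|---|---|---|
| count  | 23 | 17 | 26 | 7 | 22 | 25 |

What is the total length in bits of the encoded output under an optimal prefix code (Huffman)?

Greedily combine the two least-frequent nodes:
combine V(7), R(17) → 24
combine P(22), X(23) → 45
combine 24, Y(25) → 49
combine Q(26), 45 → 71
combine 49, 71 → 120
The encoded length is the sum of every internal node's weight: 24 + 45 + 49 + 71 + 120 = 309 bits.

309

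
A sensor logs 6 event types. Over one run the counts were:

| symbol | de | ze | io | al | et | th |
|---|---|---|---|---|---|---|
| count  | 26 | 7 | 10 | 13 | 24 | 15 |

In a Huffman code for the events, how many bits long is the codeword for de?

Build the tree from the bottom:
combine ze(7), io(10) → 17
combine al(13), th(15) → 28
combine 17, et(24) → 41
combine de(26), 28 → 54
combine 41, 54 → 95
de sits 2 levels below the root, so its codeword is 2 bits.

2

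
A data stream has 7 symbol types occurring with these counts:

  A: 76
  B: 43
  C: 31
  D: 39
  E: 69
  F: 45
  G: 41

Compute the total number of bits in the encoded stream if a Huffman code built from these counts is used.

956

Merge the two smallest weights repeatedly:
C(31) + D(39) → 70
G(41) + B(43) → 84
F(45) + E(69) → 114
70 + A(76) → 146
84 + 114 → 198
146 + 198 → 344
Total encoded bits = sum of merged weights = 70 + 84 + 114 + 146 + 198 + 344 = 956.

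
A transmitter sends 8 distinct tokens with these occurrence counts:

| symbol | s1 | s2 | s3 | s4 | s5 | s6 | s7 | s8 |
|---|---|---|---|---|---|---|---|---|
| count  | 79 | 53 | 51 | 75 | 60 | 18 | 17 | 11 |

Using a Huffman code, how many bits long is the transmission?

Build the Huffman tree bottom-up:
merge s8(11) and s7(17): 28
merge s6(18) and 28: 46
merge 46 and s3(51): 97
merge s2(53) and s5(60): 113
merge s4(75) and s1(79): 154
merge 97 and 113: 210
merge 154 and 210: 364
Each symbol's bit-cost is frequency × depth; summing gives 1012 bits (equivalently 28 + 46 + 97 + 113 + 154 + 210 + 364).

1012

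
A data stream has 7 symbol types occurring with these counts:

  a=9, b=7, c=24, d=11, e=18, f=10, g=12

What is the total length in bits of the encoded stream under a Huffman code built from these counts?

Greedily combine the two least-frequent nodes:
combine b(7), a(9) → 16
combine f(10), d(11) → 21
combine g(12), 16 → 28
combine e(18), 21 → 39
combine c(24), 28 → 52
combine 39, 52 → 91
Total encoded bits = sum of merged weights = 16 + 21 + 28 + 39 + 52 + 91 = 247.

247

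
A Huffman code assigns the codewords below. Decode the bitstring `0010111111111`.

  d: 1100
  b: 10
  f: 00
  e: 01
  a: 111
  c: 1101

fbaaa

Read left to right; each codeword is recognised as soon as it completes (prefix code):
  00→f | 10→b | 111→a | 111→a | 111→a
Decoded message: fbaaa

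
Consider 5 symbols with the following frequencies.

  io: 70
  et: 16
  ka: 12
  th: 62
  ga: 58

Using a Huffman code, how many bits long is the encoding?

464

Greedily combine the two least-frequent nodes:
merge ka(12) and et(16): 28
merge 28 and ga(58): 86
merge th(62) and io(70): 132
merge 86 and 132: 218
Each symbol's bit-cost is frequency × depth; summing gives 464 bits (equivalently 28 + 86 + 132 + 218).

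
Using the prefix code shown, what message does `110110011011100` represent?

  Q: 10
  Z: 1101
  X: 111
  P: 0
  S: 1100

Read left to right; each codeword is recognised as soon as it completes (prefix code):
  1101→Z | 10→Q | 0→P | 1101→Z | 1100→S
Decoded message: ZQPZS

ZQPZS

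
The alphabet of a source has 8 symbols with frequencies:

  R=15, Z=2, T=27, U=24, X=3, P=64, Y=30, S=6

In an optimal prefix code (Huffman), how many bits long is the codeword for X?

Build the tree from the bottom:
merge Z(2) and X(3): 5
merge 5 and S(6): 11
merge 11 and R(15): 26
merge U(24) and 26: 50
merge T(27) and Y(30): 57
merge 50 and 57: 107
merge P(64) and 107: 171
X's leaf is at depth 6, giving a 6-bit codeword.

6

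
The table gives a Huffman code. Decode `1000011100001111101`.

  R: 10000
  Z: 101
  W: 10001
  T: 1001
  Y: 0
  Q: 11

RQRQQZ

Read left to right; each codeword is recognised as soon as it completes (prefix code):
  10000→R | 11→Q | 10000→R | 11→Q | 11→Q | 101→Z
Decoded message: RQRQQZ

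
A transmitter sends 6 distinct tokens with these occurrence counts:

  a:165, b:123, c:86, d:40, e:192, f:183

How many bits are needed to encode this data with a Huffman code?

1953

Greedily combine the two least-frequent nodes:
d(40) + c(86) → 126
b(123) + 126 → 249
a(165) + f(183) → 348
e(192) + 249 → 441
348 + 441 → 789
Each symbol's bit-cost is frequency × depth; summing gives 1953 bits (equivalently 126 + 249 + 348 + 441 + 789).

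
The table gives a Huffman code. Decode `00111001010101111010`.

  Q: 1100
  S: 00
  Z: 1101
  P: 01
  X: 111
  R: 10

SXSRRRXRR

Read left to right; each codeword is recognised as soon as it completes (prefix code):
  00→S | 111→X | 00→S | 10→R | 10→R | 10→R | 111→X | 10→R | 10→R
Decoded message: SXSRRRXRR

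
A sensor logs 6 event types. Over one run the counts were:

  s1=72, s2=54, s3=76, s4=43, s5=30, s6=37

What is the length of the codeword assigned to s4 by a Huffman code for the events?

3

Huffman merges, smallest pair first:
s5(30) + s6(37) → 67
s4(43) + s2(54) → 97
67 + s1(72) → 139
s3(76) + 97 → 173
139 + 173 → 312
s4's leaf is at depth 3, giving a 3-bit codeword.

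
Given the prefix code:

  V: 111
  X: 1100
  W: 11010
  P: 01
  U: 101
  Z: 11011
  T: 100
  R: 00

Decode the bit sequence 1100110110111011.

XZPZ

Read left to right; each codeword is recognised as soon as it completes (prefix code):
  1100→X | 11011→Z | 01→P | 11011→Z
Decoded message: XZPZ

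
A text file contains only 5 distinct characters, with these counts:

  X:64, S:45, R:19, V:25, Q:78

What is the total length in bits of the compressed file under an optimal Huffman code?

Greedily combine the two least-frequent nodes:
R(19) + V(25) → 44
44 + S(45) → 89
X(64) + Q(78) → 142
89 + 142 → 231
The encoded length is the sum of every internal node's weight: 44 + 89 + 142 + 231 = 506 bits.

506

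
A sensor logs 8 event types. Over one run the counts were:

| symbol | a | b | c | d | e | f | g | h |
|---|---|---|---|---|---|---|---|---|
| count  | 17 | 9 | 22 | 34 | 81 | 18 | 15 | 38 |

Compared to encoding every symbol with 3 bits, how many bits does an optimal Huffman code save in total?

Fixed-length: 3 bits × 234 symbols = 702 bits.
Huffman merges:
combine b(9), g(15) → 24
combine a(17), f(18) → 35
combine c(22), 24 → 46
combine d(34), 35 → 69
combine h(38), 46 → 84
combine 69, e(81) → 150
combine 84, 150 → 234
Huffman total = 24 + 35 + 46 + 69 + 84 + 150 + 234 = 642 bits.
Saving = 702 − 642 = 60 bits.

60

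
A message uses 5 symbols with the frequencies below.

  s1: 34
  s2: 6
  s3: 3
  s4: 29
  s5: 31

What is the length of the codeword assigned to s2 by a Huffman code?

3

Repeatedly merge the two smallest:
combine s3(3), s2(6) → 9
combine 9, s4(29) → 38
combine s5(31), s1(34) → 65
combine 38, 65 → 103
s2's leaf is at depth 3, giving a 3-bit codeword.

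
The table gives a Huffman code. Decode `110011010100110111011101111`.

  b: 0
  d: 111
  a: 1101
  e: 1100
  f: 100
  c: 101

Read left to right; each codeword is recognised as soon as it completes (prefix code):
  1100→e | 1101→a | 0→b | 100→f | 1101→a | 1101→a | 1101→a | 111→d
Decoded message: eabfaaad

eabfaaad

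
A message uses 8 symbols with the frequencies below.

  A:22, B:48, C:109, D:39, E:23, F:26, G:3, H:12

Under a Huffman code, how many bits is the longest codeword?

Merge the two lowest-weight nodes at each step:
combine G(3), H(12) → 15
combine 15, A(22) → 37
combine E(23), F(26) → 49
combine 37, D(39) → 76
combine B(48), 49 → 97
combine 76, 97 → 173
combine C(109), 173 → 282
Maximum depth reached is 5.

5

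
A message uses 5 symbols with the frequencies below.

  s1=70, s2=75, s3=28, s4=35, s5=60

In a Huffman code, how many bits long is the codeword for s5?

Huffman merges, smallest pair first:
s3(28) + s4(35) → 63
s5(60) + 63 → 123
s1(70) + s2(75) → 145
123 + 145 → 268
s5 sits 2 levels below the root, so its codeword is 2 bits.

2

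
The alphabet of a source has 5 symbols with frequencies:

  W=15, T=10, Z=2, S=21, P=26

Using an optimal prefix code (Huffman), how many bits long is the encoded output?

Build the Huffman tree bottom-up:
combine Z(2), T(10) → 12
combine 12, W(15) → 27
combine S(21), P(26) → 47
combine 27, 47 → 74
The encoded length is the sum of every internal node's weight: 12 + 27 + 47 + 74 = 160 bits.

160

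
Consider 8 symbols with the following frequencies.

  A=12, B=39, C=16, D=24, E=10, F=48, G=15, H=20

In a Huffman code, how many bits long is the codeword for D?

Repeatedly merge the two smallest:
merge E(10) and A(12): 22
merge G(15) and C(16): 31
merge H(20) and 22: 42
merge D(24) and 31: 55
merge B(39) and 42: 81
merge F(48) and 55: 103
merge 81 and 103: 184
D sits 3 levels below the root, so its codeword is 3 bits.

3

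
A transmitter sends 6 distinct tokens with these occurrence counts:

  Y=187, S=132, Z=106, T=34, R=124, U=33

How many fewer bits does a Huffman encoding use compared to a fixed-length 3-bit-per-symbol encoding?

376

Fixed-length: 3 bits × 616 symbols = 1848 bits.
Huffman merges:
combine U(33), T(34) → 67
combine 67, Z(106) → 173
combine R(124), S(132) → 256
combine 173, Y(187) → 360
combine 256, 360 → 616
Huffman total = 67 + 173 + 256 + 360 + 616 = 1472 bits.
Saving = 1848 − 1472 = 376 bits.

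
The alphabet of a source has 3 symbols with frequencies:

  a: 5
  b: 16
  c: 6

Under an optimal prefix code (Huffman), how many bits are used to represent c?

Build the tree from the bottom:
a(5) + c(6) → 11
11 + b(16) → 27
c sits 2 levels below the root, so its codeword is 2 bits.

2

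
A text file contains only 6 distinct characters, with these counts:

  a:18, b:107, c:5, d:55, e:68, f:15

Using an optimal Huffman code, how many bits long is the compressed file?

580

Build the Huffman tree bottom-up:
merge c(5) and f(15): 20
merge a(18) and 20: 38
merge 38 and d(55): 93
merge e(68) and 93: 161
merge b(107) and 161: 268
Each symbol's bit-cost is frequency × depth; summing gives 580 bits (equivalently 20 + 38 + 93 + 161 + 268).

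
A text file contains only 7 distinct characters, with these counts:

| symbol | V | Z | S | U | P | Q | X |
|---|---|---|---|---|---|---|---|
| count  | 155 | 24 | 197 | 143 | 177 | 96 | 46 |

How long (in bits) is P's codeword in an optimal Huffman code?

2

Repeatedly merge the two smallest:
combine Z(24), X(46) → 70
combine 70, Q(96) → 166
combine U(143), V(155) → 298
combine 166, P(177) → 343
combine S(197), 298 → 495
combine 343, 495 → 838
The subtree containing P is merged 2 times, so code length = 2.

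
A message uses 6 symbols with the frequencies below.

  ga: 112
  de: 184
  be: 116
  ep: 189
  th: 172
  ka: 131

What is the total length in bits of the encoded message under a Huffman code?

2339

Merge the two smallest weights repeatedly:
ga(112) + be(116) → 228
ka(131) + th(172) → 303
de(184) + ep(189) → 373
228 + 303 → 531
373 + 531 → 904
Each symbol's bit-cost is frequency × depth; summing gives 2339 bits (equivalently 228 + 303 + 373 + 531 + 904).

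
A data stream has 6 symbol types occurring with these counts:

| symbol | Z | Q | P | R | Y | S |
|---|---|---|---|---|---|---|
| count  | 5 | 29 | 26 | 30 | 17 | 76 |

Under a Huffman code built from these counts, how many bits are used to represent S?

1

Repeatedly merge the two smallest:
Z(5) + Y(17) → 22
22 + P(26) → 48
Q(29) + R(30) → 59
48 + 59 → 107
S(76) + 107 → 183
S sits one level below the root: a 1-bit codeword.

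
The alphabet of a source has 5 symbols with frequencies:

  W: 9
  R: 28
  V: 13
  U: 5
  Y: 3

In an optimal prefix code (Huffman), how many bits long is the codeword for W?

Repeatedly merge the two smallest:
merge Y(3) and U(5): 8
merge 8 and W(9): 17
merge V(13) and 17: 30
merge R(28) and 30: 58
W sits 3 levels below the root, so its codeword is 3 bits.

3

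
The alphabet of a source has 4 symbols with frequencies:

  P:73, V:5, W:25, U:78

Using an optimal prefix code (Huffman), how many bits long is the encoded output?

314

Build the Huffman tree bottom-up:
V(5) + W(25) → 30
30 + P(73) → 103
U(78) + 103 → 181
Each symbol's bit-cost is frequency × depth; summing gives 314 bits (equivalently 30 + 103 + 181).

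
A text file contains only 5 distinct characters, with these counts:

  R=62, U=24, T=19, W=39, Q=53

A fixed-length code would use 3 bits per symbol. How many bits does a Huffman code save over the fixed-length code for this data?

154

Fixed-length: 3 bits × 197 symbols = 591 bits.
Huffman merges:
merge T(19) and U(24): 43
merge W(39) and 43: 82
merge Q(53) and R(62): 115
merge 82 and 115: 197
Huffman total = 43 + 82 + 115 + 197 = 437 bits.
Saving = 591 − 437 = 154 bits.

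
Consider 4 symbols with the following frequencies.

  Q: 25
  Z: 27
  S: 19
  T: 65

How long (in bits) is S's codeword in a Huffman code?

3

Repeatedly merge the two smallest:
combine S(19), Q(25) → 44
combine Z(27), 44 → 71
combine T(65), 71 → 136
S sits 3 levels below the root, so its codeword is 3 bits.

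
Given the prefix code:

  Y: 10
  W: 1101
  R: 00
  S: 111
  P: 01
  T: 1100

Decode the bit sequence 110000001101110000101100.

Read left to right; each codeword is recognised as soon as it completes (prefix code):
  1100→T | 00→R | 00→R | 1101→W | 1100→T | 00→R | 10→Y | 1100→T
Decoded message: TRRWTRYT

TRRWTRYT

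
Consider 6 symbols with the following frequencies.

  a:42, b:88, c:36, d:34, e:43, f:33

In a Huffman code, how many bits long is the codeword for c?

Huffman merges, smallest pair first:
f(33) + d(34) → 67
c(36) + a(42) → 78
e(43) + 67 → 110
78 + b(88) → 166
110 + 166 → 276
c sits 3 levels below the root, so its codeword is 3 bits.

3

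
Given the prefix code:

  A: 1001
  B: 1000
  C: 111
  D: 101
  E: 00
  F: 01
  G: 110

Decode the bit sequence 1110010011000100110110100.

Read left to right; each codeword is recognised as soon as it completes (prefix code):
  111→C | 00→E | 1001→A | 1000→B | 1001→A | 101→D | 101→D | 00→E
Decoded message: CEABADDE

CEABADDE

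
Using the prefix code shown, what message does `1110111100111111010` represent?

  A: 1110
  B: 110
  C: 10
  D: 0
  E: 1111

Read left to right; each codeword is recognised as soon as it completes (prefix code):
  1110→A | 1111→E | 0→D | 0→D | 1111→E | 110→B | 10→C
Decoded message: AEDDEBC

AEDDEBC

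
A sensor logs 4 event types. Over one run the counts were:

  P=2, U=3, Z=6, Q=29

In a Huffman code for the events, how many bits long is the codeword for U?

Huffman merges, smallest pair first:
combine P(2), U(3) → 5
combine 5, Z(6) → 11
combine 11, Q(29) → 40
U's leaf is at depth 3, giving a 3-bit codeword.

3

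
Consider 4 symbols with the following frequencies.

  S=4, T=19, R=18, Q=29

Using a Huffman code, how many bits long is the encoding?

Merge the two smallest weights repeatedly:
combine S(4), R(18) → 22
combine T(19), 22 → 41
combine Q(29), 41 → 70
The encoded length is the sum of every internal node's weight: 22 + 41 + 70 = 133 bits.

133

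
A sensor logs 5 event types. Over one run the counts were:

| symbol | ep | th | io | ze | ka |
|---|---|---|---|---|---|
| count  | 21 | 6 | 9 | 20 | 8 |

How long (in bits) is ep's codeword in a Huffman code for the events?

2

Huffman merges, smallest pair first:
merge th(6) and ka(8): 14
merge io(9) and 14: 23
merge ze(20) and ep(21): 41
merge 23 and 41: 64
ep's leaf is at depth 2, giving a 2-bit codeword.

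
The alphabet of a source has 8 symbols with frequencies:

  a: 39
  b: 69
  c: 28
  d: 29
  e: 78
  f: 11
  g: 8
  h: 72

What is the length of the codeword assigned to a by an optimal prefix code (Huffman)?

Repeatedly merge the two smallest:
g(8) + f(11) → 19
19 + c(28) → 47
d(29) + a(39) → 68
47 + 68 → 115
b(69) + h(72) → 141
e(78) + 115 → 193
141 + 193 → 334
a's leaf is at depth 4, giving a 4-bit codeword.

4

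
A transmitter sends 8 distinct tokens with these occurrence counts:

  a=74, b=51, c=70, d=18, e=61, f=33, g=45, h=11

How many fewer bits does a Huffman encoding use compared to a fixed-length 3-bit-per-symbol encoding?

Fixed-length: 3 bits × 363 symbols = 1089 bits.
Huffman merges:
merge h(11) and d(18): 29
merge 29 and f(33): 62
merge g(45) and b(51): 96
merge e(61) and 62: 123
merge c(70) and a(74): 144
merge 96 and 123: 219
merge 144 and 219: 363
Huffman total = 29 + 62 + 96 + 123 + 144 + 219 + 363 = 1036 bits.
Saving = 1089 − 1036 = 53 bits.

53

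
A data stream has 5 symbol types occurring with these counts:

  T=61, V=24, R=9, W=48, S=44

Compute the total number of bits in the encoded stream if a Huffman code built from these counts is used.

Merge the two smallest weights repeatedly:
R(9) + V(24) → 33
33 + S(44) → 77
W(48) + T(61) → 109
77 + 109 → 186
The encoded length is the sum of every internal node's weight: 33 + 77 + 109 + 186 = 405 bits.

405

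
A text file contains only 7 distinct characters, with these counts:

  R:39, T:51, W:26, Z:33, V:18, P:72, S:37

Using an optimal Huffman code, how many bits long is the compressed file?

749

Greedily combine the two least-frequent nodes:
merge V(18) and W(26): 44
merge Z(33) and S(37): 70
merge R(39) and 44: 83
merge T(51) and 70: 121
merge P(72) and 83: 155
merge 121 and 155: 276
Each symbol's bit-cost is frequency × depth; summing gives 749 bits (equivalently 44 + 70 + 83 + 121 + 155 + 276).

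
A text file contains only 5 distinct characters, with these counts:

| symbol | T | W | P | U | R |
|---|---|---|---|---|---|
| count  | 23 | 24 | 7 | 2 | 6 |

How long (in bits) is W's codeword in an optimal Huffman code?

1

Huffman merges, smallest pair first:
combine U(2), R(6) → 8
combine P(7), 8 → 15
combine 15, T(23) → 38
combine W(24), 38 → 62
W sits one level below the root: a 1-bit codeword.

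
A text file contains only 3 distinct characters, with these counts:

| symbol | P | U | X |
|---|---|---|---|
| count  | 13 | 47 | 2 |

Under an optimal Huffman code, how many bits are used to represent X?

Build the tree from the bottom:
merge X(2) and P(13): 15
merge 15 and U(47): 62
X's leaf is at depth 2, giving a 2-bit codeword.

2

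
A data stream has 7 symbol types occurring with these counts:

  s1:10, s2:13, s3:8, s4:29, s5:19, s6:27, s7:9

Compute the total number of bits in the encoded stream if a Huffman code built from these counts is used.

Build the Huffman tree bottom-up:
merge s3(8) and s7(9): 17
merge s1(10) and s2(13): 23
merge 17 and s5(19): 36
merge 23 and s6(27): 50
merge s4(29) and 36: 65
merge 50 and 65: 115
Each symbol's bit-cost is frequency × depth; summing gives 306 bits (equivalently 17 + 23 + 36 + 50 + 65 + 115).

306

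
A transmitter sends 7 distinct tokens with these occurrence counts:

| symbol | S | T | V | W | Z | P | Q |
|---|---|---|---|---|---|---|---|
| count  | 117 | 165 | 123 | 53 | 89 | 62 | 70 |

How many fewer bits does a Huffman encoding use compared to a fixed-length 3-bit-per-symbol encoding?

173

Fixed-length: 3 bits × 679 symbols = 2037 bits.
Huffman merges:
combine W(53), P(62) → 115
combine Q(70), Z(89) → 159
combine 115, S(117) → 232
combine V(123), 159 → 282
combine T(165), 232 → 397
combine 282, 397 → 679
Huffman total = 115 + 159 + 232 + 282 + 397 + 679 = 1864 bits.
Saving = 2037 − 1864 = 173 bits.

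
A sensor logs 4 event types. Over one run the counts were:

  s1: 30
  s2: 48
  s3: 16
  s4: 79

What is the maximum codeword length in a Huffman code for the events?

Merge the two lowest-weight nodes at each step:
merge s3(16) and s1(30): 46
merge 46 and s2(48): 94
merge s4(79) and 94: 173
Maximum depth reached is 3.

3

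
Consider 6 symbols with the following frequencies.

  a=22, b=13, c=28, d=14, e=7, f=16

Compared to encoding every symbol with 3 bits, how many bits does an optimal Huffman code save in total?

50

Fixed-length: 3 bits × 100 symbols = 300 bits.
Huffman merges:
merge e(7) and b(13): 20
merge d(14) and f(16): 30
merge 20 and a(22): 42
merge c(28) and 30: 58
merge 42 and 58: 100
Huffman total = 20 + 30 + 42 + 58 + 100 = 250 bits.
Saving = 300 − 250 = 50 bits.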